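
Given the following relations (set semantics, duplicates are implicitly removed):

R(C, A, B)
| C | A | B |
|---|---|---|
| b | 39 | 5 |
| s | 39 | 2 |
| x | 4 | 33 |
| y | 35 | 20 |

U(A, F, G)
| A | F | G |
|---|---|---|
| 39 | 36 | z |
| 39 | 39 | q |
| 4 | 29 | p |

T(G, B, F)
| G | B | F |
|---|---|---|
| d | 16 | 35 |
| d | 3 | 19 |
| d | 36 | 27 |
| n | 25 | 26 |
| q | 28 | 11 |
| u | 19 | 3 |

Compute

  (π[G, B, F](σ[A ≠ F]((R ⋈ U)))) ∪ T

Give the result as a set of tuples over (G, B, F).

{(d, 16, 35), (d, 3, 19), (d, 36, 27), (n, 25, 26), (p, 33, 29), (q, 28, 11), (u, 19, 3), (z, 2, 36), (z, 5, 36)}

Natural join on A: {(b, 39, 5, 36, z), (b, 39, 5, 39, q), (s, 39, 2, 36, z), (s, 39, 2, 39, q), (x, 4, 33, 29, p)}
Filtering on A ≠ F leaves {(b, 39, 5, 36, z), (s, 39, 2, 36, z), (x, 4, 33, 29, p)}.
Projecting to G, B, F: {(p, 33, 29), (z, 2, 36), (z, 5, 36)}
Taking the union: {(d, 16, 35), (d, 3, 19), (d, 36, 27), (n, 25, 26), (p, 33, 29), (q, 28, 11), (u, 19, 3), (z, 2, 36), (z, 5, 36)}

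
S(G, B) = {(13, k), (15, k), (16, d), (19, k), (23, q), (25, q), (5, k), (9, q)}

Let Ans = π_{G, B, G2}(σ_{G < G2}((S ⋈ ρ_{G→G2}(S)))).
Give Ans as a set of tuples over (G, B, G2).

ρ[G→G2]: schema becomes (G2, B); tuples unchanged.
Natural join on B: {(13, k, 13), (13, k, 15), (13, k, 19), (13, k, 5), (15, k, 13), (15, k, 15), (15, k, 19), (15, k, 5), (16, d, 16), (19, k, 13), (19, k, 15), (19, k, 19), (19, k, 5), (23, q, 23), (23, q, 25), (23, q, 9), (25, q, 23), (25, q, 25), (25, q, 9), (5, k, 13), (5, k, 15), (5, k, 19), (5, k, 5), (9, q, 23), (9, q, 25), (9, q, 9)}
Selection G < G2: {(13, k, 15), (13, k, 19), (15, k, 19), (23, q, 25), (5, k, 13), (5, k, 15), (5, k, 19), (9, q, 23), (9, q, 25)}
π_{G, B, G2} gives {(13, k, 15), (13, k, 19), (15, k, 19), (23, q, 25), (5, k, 13), (5, k, 15), (5, k, 19), (9, q, 23), (9, q, 25)}.

{(13, k, 15), (13, k, 19), (15, k, 19), (23, q, 25), (5, k, 13), (5, k, 15), (5, k, 19), (9, q, 23), (9, q, 25)}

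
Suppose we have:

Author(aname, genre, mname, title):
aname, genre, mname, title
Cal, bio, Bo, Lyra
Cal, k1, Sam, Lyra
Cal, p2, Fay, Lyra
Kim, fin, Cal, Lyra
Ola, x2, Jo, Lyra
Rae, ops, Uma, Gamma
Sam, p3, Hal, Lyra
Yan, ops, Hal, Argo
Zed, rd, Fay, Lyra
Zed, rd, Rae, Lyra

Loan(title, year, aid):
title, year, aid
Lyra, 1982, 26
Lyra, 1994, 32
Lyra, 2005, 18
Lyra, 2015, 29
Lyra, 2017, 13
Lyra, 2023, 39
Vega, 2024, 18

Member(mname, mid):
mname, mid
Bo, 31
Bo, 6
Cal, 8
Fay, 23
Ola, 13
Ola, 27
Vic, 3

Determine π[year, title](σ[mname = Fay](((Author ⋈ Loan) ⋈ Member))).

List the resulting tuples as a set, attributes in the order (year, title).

{(1982, Lyra), (1994, Lyra), (2005, Lyra), (2015, Lyra), (2017, Lyra), (2023, Lyra)}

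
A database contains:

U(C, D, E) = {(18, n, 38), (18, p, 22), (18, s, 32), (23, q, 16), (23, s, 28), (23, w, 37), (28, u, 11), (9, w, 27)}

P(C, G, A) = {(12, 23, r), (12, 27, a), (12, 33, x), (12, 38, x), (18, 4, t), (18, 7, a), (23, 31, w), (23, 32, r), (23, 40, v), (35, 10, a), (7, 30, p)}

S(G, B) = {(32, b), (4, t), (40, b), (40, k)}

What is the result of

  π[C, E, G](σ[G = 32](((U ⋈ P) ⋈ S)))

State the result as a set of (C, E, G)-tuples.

Joining U and P on C yields {(18, n, 38, 4, t), (18, n, 38, 7, a), (18, p, 22, 4, t), (18, p, 22, 7, a), (18, s, 32, 4, t), (18, s, 32, 7, a), (23, q, 16, 31, w), (23, q, 16, 32, r), (23, q, 16, 40, v), (23, s, 28, 31, w), (23, s, 28, 32, r), (23, s, 28, 40, v), (23, w, 37, 31, w), (23, w, 37, 32, r), (23, w, 37, 40, v)}.
Joining (U ⋈ P) and S on G yields {(18, n, 38, 4, t, t), (18, p, 22, 4, t, t), (18, s, 32, 4, t, t), (23, q, 16, 32, r, b), (23, q, 16, 40, v, b), (23, q, 16, 40, v, k), (23, s, 28, 32, r, b), (23, s, 28, 40, v, b), (23, s, 28, 40, v, k), (23, w, 37, 32, r, b), (23, w, 37, 40, v, b), (23, w, 37, 40, v, k)}.
Selection G = 32: {(23, q, 16, 32, r, b), (23, s, 28, 32, r, b), (23, w, 37, 32, r, b)}
π[C, E, G]: project onto (C, E, G) → {(23, 16, 32), (23, 28, 32), (23, 37, 32)}

{(23, 16, 32), (23, 28, 32), (23, 37, 32)}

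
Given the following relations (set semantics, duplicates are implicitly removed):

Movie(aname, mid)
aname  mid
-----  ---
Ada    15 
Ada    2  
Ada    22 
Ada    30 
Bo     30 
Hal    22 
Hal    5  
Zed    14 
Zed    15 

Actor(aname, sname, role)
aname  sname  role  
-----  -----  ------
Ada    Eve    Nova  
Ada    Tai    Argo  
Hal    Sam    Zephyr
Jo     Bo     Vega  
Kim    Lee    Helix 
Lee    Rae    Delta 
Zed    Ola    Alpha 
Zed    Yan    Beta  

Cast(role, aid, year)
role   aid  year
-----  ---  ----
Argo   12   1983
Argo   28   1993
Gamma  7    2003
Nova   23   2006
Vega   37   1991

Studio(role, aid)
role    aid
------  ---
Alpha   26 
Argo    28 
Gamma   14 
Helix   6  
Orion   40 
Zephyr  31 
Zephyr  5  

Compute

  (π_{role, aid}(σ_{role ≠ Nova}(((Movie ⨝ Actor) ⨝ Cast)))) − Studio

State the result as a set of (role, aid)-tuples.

{(Argo, 12)}

Joining Movie and Actor on aname yields {(Ada, 15, Eve, Nova), (Ada, 15, Tai, Argo), (Ada, 2, Eve, Nova), (Ada, 2, Tai, Argo), (Ada, 22, Eve, Nova), (Ada, 22, Tai, Argo), (Ada, 30, Eve, Nova), (Ada, 30, Tai, Argo), (Hal, 22, Sam, Zephyr), (Hal, 5, Sam, Zephyr), (Zed, 14, Ola, Alpha), (Zed, 14, Yan, Beta), (Zed, 15, Ola, Alpha), (Zed, 15, Yan, Beta)}.
Joining (Movie ⨝ Actor) and Cast on role yields {(Ada, 15, Eve, Nova, 23, 2006), (Ada, 15, Tai, Argo, 12, 1983), (Ada, 15, Tai, Argo, 28, 1993), (Ada, 2, Eve, Nova, 23, 2006), (Ada, 2, Tai, Argo, 12, 1983), (Ada, 2, Tai, Argo, 28, 1993), (Ada, 22, Eve, Nova, 23, 2006), (Ada, 22, Tai, Argo, 12, 1983), (Ada, 22, Tai, Argo, 28, 1993), (Ada, 30, Eve, Nova, 23, 2006), (Ada, 30, Tai, Argo, 12, 1983), (Ada, 30, Tai, Argo, 28, 1993)}.
Apply σ_{role ≠ Nova}; surviving tuples: {(Ada, 15, Tai, Argo, 12, 1983), (Ada, 15, Tai, Argo, 28, 1993), (Ada, 2, Tai, Argo, 12, 1983), (Ada, 2, Tai, Argo, 28, 1993), (Ada, 22, Tai, Argo, 12, 1983), (Ada, 22, Tai, Argo, 28, 1993), (Ada, 30, Tai, Argo, 12, 1983), (Ada, 30, Tai, Argo, 28, 1993)}
π[role, aid]: project onto (role, aid) (6 duplicate(s) eliminated) → {(Argo, 12), (Argo, 28)}
Taking the difference: {(Argo, 12)}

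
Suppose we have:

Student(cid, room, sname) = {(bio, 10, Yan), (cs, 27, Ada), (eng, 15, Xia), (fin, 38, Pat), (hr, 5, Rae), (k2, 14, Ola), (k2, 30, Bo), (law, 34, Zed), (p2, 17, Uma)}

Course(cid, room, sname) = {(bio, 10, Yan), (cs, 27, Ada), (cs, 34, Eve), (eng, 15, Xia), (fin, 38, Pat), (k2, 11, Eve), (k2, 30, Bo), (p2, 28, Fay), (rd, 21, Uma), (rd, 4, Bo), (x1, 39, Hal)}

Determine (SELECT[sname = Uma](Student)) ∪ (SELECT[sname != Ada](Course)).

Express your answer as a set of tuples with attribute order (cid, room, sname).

Selection sname = Uma: {(p2, 17, Uma)}
Selection sname != Ada: {(bio, 10, Yan), (cs, 34, Eve), (eng, 15, Xia), (fin, 38, Pat), (k2, 11, Eve), (k2, 30, Bo), (p2, 28, Fay), (rd, 21, Uma), (rd, 4, Bo), (x1, 39, Hal)}
Taking the union: {(bio, 10, Yan), (cs, 34, Eve), (eng, 15, Xia), (fin, 38, Pat), (k2, 11, Eve), (k2, 30, Bo), (p2, 17, Uma), (p2, 28, Fay), (rd, 21, Uma), (rd, 4, Bo), (x1, 39, Hal)}

{(bio, 10, Yan), (cs, 34, Eve), (eng, 15, Xia), (fin, 38, Pat), (k2, 11, Eve), (k2, 30, Bo), (p2, 17, Uma), (p2, 28, Fay), (rd, 21, Uma), (rd, 4, Bo), (x1, 39, Hal)}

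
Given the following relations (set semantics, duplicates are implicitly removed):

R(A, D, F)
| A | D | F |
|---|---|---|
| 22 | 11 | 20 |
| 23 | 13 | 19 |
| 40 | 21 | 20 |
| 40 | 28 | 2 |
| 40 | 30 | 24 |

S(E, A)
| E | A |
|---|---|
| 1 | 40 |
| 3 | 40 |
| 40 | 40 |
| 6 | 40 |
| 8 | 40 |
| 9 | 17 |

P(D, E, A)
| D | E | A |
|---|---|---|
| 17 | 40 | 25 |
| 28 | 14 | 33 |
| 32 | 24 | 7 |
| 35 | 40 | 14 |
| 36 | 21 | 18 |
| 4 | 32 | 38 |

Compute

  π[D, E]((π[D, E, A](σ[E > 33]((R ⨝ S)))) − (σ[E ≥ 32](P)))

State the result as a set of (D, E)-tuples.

Joining R and S on A yields {(40, 21, 20, 1), (40, 21, 20, 3), (40, 21, 20, 40), (40, 21, 20, 6), (40, 21, 20, 8), (40, 28, 2, 1), (40, 28, 2, 3), (40, 28, 2, 40), (40, 28, 2, 6), (40, 28, 2, 8), (40, 30, 24, 1), (40, 30, 24, 3), (40, 30, 24, 40), (40, 30, 24, 6), (40, 30, 24, 8)}.
Filtering on E > 33 leaves {(40, 21, 20, 40), (40, 28, 2, 40), (40, 30, 24, 40)}.
π_{D, E, A} gives {(21, 40, 40), (28, 40, 40), (30, 40, 40)}.
Filtering on E ≥ 32 leaves {(17, 40, 25), (35, 40, 14), (4, 32, 38)}.
Taking the difference: {(21, 40, 40), (28, 40, 40), (30, 40, 40)}
π_{D, E} gives {(21, 40), (28, 40), (30, 40)}.

{(21, 40), (28, 40), (30, 40)}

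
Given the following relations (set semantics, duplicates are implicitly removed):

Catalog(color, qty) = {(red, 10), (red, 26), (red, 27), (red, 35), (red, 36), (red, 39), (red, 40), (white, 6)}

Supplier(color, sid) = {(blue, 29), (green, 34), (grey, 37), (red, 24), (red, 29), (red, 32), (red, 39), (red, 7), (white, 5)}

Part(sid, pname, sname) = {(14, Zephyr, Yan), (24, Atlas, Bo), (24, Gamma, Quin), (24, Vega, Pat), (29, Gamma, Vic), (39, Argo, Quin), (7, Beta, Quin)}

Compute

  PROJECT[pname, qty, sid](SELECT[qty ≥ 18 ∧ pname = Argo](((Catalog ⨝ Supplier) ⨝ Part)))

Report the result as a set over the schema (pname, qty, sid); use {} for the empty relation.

{(Argo, 26, 39), (Argo, 27, 39), (Argo, 35, 39), (Argo, 36, 39), (Argo, 39, 39), (Argo, 40, 39)}

Catalog ⋈ Supplier (natural join on color): {(red, 10, 24), (red, 10, 29), (red, 10, 32), (red, 10, 39), (red, 10, 7), (red, 26, 24), (red, 26, 29), (red, 26, 32), (red, 26, 39), (red, 26, 7), (red, 27, 24), (red, 27, 29), (red, 27, 32), (red, 27, 39), (red, 27, 7), (red, 35, 24), (red, 35, 29), (red, 35, 32), (red, 35, 39), (red, 35, 7), (red, 36, 24), (red, 36, 29), (red, 36, 32), (red, 36, 39), (red, 36, 7), (red, 39, 24), (red, 39, 29), (red, 39, 32), (red, 39, 39), (red, 39, 7), (red, 40, 24), (red, 40, 29), (red, 40, 32), (red, 40, 39), (red, 40, 7), (white, 6, 5)}
(Catalog ⨝ Supplier) ⋈ Part (natural join on sid): {(red, 10, 24, Atlas, Bo), (red, 10, 24, Gamma, Quin), (red, 10, 24, Vega, Pat), (red, 10, 29, Gamma, Vic), (red, 10, 39, Argo, Quin), (red, 10, 7, Beta, Quin), (red, 26, 24, Atlas, Bo), (red, 26, 24, Gamma, Quin), (red, 26, 24, Vega, Pat), (red, 26, 29, Gamma, Vic), (red, 26, 39, Argo, Quin), (red, 26, 7, Beta, Quin), (red, 27, 24, Atlas, Bo), (red, 27, 24, Gamma, Quin), (red, 27, 24, Vega, Pat), (red, 27, 29, Gamma, Vic), (red, 27, 39, Argo, Quin), (red, 27, 7, Beta, Quin), (red, 35, 24, Atlas, Bo), (red, 35, 24, Gamma, Quin), (red, 35, 24, Vega, Pat), (red, 35, 29, Gamma, Vic), (red, 35, 39, Argo, Quin), (red, 35, 7, Beta, Quin), (red, 36, 24, Atlas, Bo), (red, 36, 24, Gamma, Quin), (red, 36, 24, Vega, Pat), (red, 36, 29, Gamma, Vic), (red, 36, 39, Argo, Quin), (red, 36, 7, Beta, Quin), (red, 39, 24, Atlas, Bo), (red, 39, 24, Gamma, Quin), (red, 39, 24, Vega, Pat), (red, 39, 29, Gamma, Vic), (red, 39, 39, Argo, Quin), (red, 39, 7, Beta, Quin), (red, 40, 24, Atlas, Bo), (red, 40, 24, Gamma, Quin), (red, 40, 24, Vega, Pat), (red, 40, 29, Gamma, Vic), (red, 40, 39, Argo, Quin), (red, 40, 7, Beta, Quin)}
Filtering on qty ≥ 18 ∧ pname = Argo leaves {(red, 26, 39, Argo, Quin), (red, 27, 39, Argo, Quin), (red, 35, 39, Argo, Quin), (red, 36, 39, Argo, Quin), (red, 39, 39, Argo, Quin), (red, 40, 39, Argo, Quin)}.
Projecting to pname, qty, sid: {(Argo, 26, 39), (Argo, 27, 39), (Argo, 35, 39), (Argo, 36, 39), (Argo, 39, 39), (Argo, 40, 39)}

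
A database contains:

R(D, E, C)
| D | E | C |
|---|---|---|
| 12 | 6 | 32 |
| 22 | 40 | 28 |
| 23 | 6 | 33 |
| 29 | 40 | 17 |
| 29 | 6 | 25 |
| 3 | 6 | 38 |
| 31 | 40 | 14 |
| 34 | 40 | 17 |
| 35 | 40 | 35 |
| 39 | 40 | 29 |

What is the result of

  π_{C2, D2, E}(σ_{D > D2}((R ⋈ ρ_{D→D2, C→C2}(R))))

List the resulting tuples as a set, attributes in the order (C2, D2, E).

{(14, 31, 40), (17, 29, 40), (17, 34, 40), (28, 22, 40), (32, 12, 6), (33, 23, 6), (35, 35, 40), (38, 3, 6)}

ρ[D→D2, C→C2]: schema becomes (D2, E, C2); tuples unchanged.
Natural join on E: {(12, 6, 32, 12, 32), (12, 6, 32, 23, 33), (12, 6, 32, 29, 25), (12, 6, 32, 3, 38), (22, 40, 28, 22, 28), (22, 40, 28, 29, 17), (22, 40, 28, 31, 14), (22, 40, 28, 34, 17), (22, 40, 28, 35, 35), (22, 40, 28, 39, 29), (23, 6, 33, 12, 32), (23, 6, 33, 23, 33), (23, 6, 33, 29, 25), (23, 6, 33, 3, 38), (29, 40, 17, 22, 28), (29, 40, 17, 29, 17), (29, 40, 17, 31, 14), (29, 40, 17, 34, 17), (29, 40, 17, 35, 35), (29, 40, 17, 39, 29), (29, 6, 25, 12, 32), (29, 6, 25, 23, 33), (29, 6, 25, 29, 25), (29, 6, 25, 3, 38), (3, 6, 38, 12, 32), (3, 6, 38, 23, 33), (3, 6, 38, 29, 25), (3, 6, 38, 3, 38), (31, 40, 14, 22, 28), (31, 40, 14, 29, 17), (31, 40, 14, 31, 14), (31, 40, 14, 34, 17), (31, 40, 14, 35, 35), (31, 40, 14, 39, 29), (34, 40, 17, 22, 28), (34, 40, 17, 29, 17), (34, 40, 17, 31, 14), (34, 40, 17, 34, 17), (34, 40, 17, 35, 35), (34, 40, 17, 39, 29), (35, 40, 35, 22, 28), (35, 40, 35, 29, 17), (35, 40, 35, 31, 14), (35, 40, 35, 34, 17), (35, 40, 35, 35, 35), (35, 40, 35, 39, 29), (39, 40, 29, 22, 28), (39, 40, 29, 29, 17), (39, 40, 29, 31, 14), (39, 40, 29, 34, 17), (39, 40, 29, 35, 35), (39, 40, 29, 39, 29)}
Selection D > D2: {(12, 6, 32, 3, 38), (23, 6, 33, 12, 32), (23, 6, 33, 3, 38), (29, 40, 17, 22, 28), (29, 6, 25, 12, 32), (29, 6, 25, 23, 33), (29, 6, 25, 3, 38), (31, 40, 14, 22, 28), (31, 40, 14, 29, 17), (34, 40, 17, 22, 28), (34, 40, 17, 29, 17), (34, 40, 17, 31, 14), (35, 40, 35, 22, 28), (35, 40, 35, 29, 17), (35, 40, 35, 31, 14), (35, 40, 35, 34, 17), (39, 40, 29, 22, 28), (39, 40, 29, 29, 17), (39, 40, 29, 31, 14), (39, 40, 29, 34, 17), (39, 40, 29, 35, 35)}
π_{C2, D2, E} gives {(14, 31, 40), (17, 29, 40), (17, 34, 40), (28, 22, 40), (32, 12, 6), (33, 23, 6), (35, 35, 40), (38, 3, 6)} (13 duplicate(s) eliminated).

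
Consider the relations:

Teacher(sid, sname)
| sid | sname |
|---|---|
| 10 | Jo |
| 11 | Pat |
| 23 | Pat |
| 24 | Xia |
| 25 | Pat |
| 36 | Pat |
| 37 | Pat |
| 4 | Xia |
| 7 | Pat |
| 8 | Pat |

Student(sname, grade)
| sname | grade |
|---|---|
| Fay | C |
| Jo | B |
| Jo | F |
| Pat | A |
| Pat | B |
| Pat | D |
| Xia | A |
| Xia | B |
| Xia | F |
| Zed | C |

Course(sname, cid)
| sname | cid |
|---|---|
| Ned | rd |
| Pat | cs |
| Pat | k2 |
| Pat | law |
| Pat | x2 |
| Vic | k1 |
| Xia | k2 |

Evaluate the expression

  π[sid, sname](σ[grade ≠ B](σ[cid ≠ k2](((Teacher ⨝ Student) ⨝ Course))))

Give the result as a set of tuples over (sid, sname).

Natural join on sname: {(10, Jo, B), (10, Jo, F), (11, Pat, A), (11, Pat, B), (11, Pat, D), (23, Pat, A), (23, Pat, B), (23, Pat, D), (24, Xia, A), (24, Xia, B), (24, Xia, F), (25, Pat, A), (25, Pat, B), (25, Pat, D), (36, Pat, A), (36, Pat, B), (36, Pat, D), (37, Pat, A), (37, Pat, B), (37, Pat, D), (4, Xia, A), (4, Xia, B), (4, Xia, F), (7, Pat, A), (7, Pat, B), (7, Pat, D), (8, Pat, A), (8, Pat, B), (8, Pat, D)}
Natural join on sname: {(11, Pat, A, cs), (11, Pat, A, k2), (11, Pat, A, law), (11, Pat, A, x2), (11, Pat, B, cs), (11, Pat, B, k2), (11, Pat, B, law), (11, Pat, B, x2), (11, Pat, D, cs), (11, Pat, D, k2), (11, Pat, D, law), (11, Pat, D, x2), (23, Pat, A, cs), (23, Pat, A, k2), (23, Pat, A, law), (23, Pat, A, x2), (23, Pat, B, cs), (23, Pat, B, k2), (23, Pat, B, law), (23, Pat, B, x2), (23, Pat, D, cs), (23, Pat, D, k2), (23, Pat, D, law), (23, Pat, D, x2), (24, Xia, A, k2), (24, Xia, B, k2), (24, Xia, F, k2), (25, Pat, A, cs), (25, Pat, A, k2), (25, Pat, A, law), (25, Pat, A, x2), (25, Pat, B, cs), (25, Pat, B, k2), (25, Pat, B, law), (25, Pat, B, x2), (25, Pat, D, cs), (25, Pat, D, k2), (25, Pat, D, law), (25, Pat, D, x2), (36, Pat, A, cs), (36, Pat, A, k2), (36, Pat, A, law), (36, Pat, A, x2), (36, Pat, B, cs), (36, Pat, B, k2), (36, Pat, B, law), (36, Pat, B, x2), (36, Pat, D, cs), (36, Pat, D, k2), (36, Pat, D, law), (36, Pat, D, x2), (37, Pat, A, cs), (37, Pat, A, k2), (37, Pat, A, law), (37, Pat, A, x2), (37, Pat, B, cs), (37, Pat, B, k2), (37, Pat, B, law), (37, Pat, B, x2), (37, Pat, D, cs), (37, Pat, D, k2), (37, Pat, D, law), (37, Pat, D, x2), (4, Xia, A, k2), (4, Xia, B, k2), (4, Xia, F, k2), (7, Pat, A, cs), (7, Pat, A, k2), (7, Pat, A, law), (7, Pat, A, x2), (7, Pat, B, cs), (7, Pat, B, k2), (7, Pat, B, law), (7, Pat, B, x2), (7, Pat, D, cs), (7, Pat, D, k2), (7, Pat, D, law), (7, Pat, D, x2), (8, Pat, A, cs), (8, Pat, A, k2), (8, Pat, A, law), (8, Pat, A, x2), (8, Pat, B, cs), (8, Pat, B, k2), (8, Pat, B, law), (8, Pat, B, x2), (8, Pat, D, cs), (8, Pat, D, k2), (8, Pat, D, law), (8, Pat, D, x2)}
Filtering on cid ≠ k2 leaves {(11, Pat, A, cs), (11, Pat, A, law), (11, Pat, A, x2), (11, Pat, B, cs), (11, Pat, B, law), (11, Pat, B, x2), (11, Pat, D, cs), (11, Pat, D, law), (11, Pat, D, x2), (23, Pat, A, cs), (23, Pat, A, law), (23, Pat, A, x2), (23, Pat, B, cs), (23, Pat, B, law), (23, Pat, B, x2), (23, Pat, D, cs), (23, Pat, D, law), (23, Pat, D, x2), (25, Pat, A, cs), (25, Pat, A, law), (25, Pat, A, x2), (25, Pat, B, cs), (25, Pat, B, law), (25, Pat, B, x2), (25, Pat, D, cs), (25, Pat, D, law), (25, Pat, D, x2), (36, Pat, A, cs), (36, Pat, A, law), (36, Pat, A, x2), (36, Pat, B, cs), (36, Pat, B, law), (36, Pat, B, x2), (36, Pat, D, cs), (36, Pat, D, law), (36, Pat, D, x2), (37, Pat, A, cs), (37, Pat, A, law), (37, Pat, A, x2), (37, Pat, B, cs), (37, Pat, B, law), (37, Pat, B, x2), (37, Pat, D, cs), (37, Pat, D, law), (37, Pat, D, x2), (7, Pat, A, cs), (7, Pat, A, law), (7, Pat, A, x2), (7, Pat, B, cs), (7, Pat, B, law), (7, Pat, B, x2), (7, Pat, D, cs), (7, Pat, D, law), (7, Pat, D, x2), (8, Pat, A, cs), (8, Pat, A, law), (8, Pat, A, x2), (8, Pat, B, cs), (8, Pat, B, law), (8, Pat, B, x2), (8, Pat, D, cs), (8, Pat, D, law), (8, Pat, D, x2)}.
Filtering on grade ≠ B leaves {(11, Pat, A, cs), (11, Pat, A, law), (11, Pat, A, x2), (11, Pat, D, cs), (11, Pat, D, law), (11, Pat, D, x2), (23, Pat, A, cs), (23, Pat, A, law), (23, Pat, A, x2), (23, Pat, D, cs), (23, Pat, D, law), (23, Pat, D, x2), (25, Pat, A, cs), (25, Pat, A, law), (25, Pat, A, x2), (25, Pat, D, cs), (25, Pat, D, law), (25, Pat, D, x2), (36, Pat, A, cs), (36, Pat, A, law), (36, Pat, A, x2), (36, Pat, D, cs), (36, Pat, D, law), (36, Pat, D, x2), (37, Pat, A, cs), (37, Pat, A, law), (37, Pat, A, x2), (37, Pat, D, cs), (37, Pat, D, law), (37, Pat, D, x2), (7, Pat, A, cs), (7, Pat, A, law), (7, Pat, A, x2), (7, Pat, D, cs), (7, Pat, D, law), (7, Pat, D, x2), (8, Pat, A, cs), (8, Pat, A, law), (8, Pat, A, x2), (8, Pat, D, cs), (8, Pat, D, law), (8, Pat, D, x2)}.
Projecting to sid, sname (35 duplicate(s) eliminated): {(11, Pat), (23, Pat), (25, Pat), (36, Pat), (37, Pat), (7, Pat), (8, Pat)}

{(11, Pat), (23, Pat), (25, Pat), (36, Pat), (37, Pat), (7, Pat), (8, Pat)}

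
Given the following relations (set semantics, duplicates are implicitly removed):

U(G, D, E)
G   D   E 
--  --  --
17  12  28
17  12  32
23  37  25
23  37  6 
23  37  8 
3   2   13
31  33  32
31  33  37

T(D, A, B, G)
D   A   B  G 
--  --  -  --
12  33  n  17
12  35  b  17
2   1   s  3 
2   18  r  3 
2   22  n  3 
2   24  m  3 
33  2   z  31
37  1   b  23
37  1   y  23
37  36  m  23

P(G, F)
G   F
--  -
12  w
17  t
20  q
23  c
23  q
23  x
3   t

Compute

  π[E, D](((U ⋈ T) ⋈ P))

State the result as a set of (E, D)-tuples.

Natural join on G, D: {(17, 12, 28, 33, n), (17, 12, 28, 35, b), (17, 12, 32, 33, n), (17, 12, 32, 35, b), (23, 37, 25, 1, b), (23, 37, 25, 1, y), (23, 37, 25, 36, m), (23, 37, 6, 1, b), (23, 37, 6, 1, y), (23, 37, 6, 36, m), (23, 37, 8, 1, b), (23, 37, 8, 1, y), (23, 37, 8, 36, m), (3, 2, 13, 1, s), (3, 2, 13, 18, r), (3, 2, 13, 22, n), (3, 2, 13, 24, m), (31, 33, 32, 2, z), (31, 33, 37, 2, z)}
Natural join on G: {(17, 12, 28, 33, n, t), (17, 12, 28, 35, b, t), (17, 12, 32, 33, n, t), (17, 12, 32, 35, b, t), (23, 37, 25, 1, b, c), (23, 37, 25, 1, b, q), (23, 37, 25, 1, b, x), (23, 37, 25, 1, y, c), (23, 37, 25, 1, y, q), (23, 37, 25, 1, y, x), (23, 37, 25, 36, m, c), (23, 37, 25, 36, m, q), (23, 37, 25, 36, m, x), (23, 37, 6, 1, b, c), (23, 37, 6, 1, b, q), (23, 37, 6, 1, b, x), (23, 37, 6, 1, y, c), (23, 37, 6, 1, y, q), (23, 37, 6, 1, y, x), (23, 37, 6, 36, m, c), (23, 37, 6, 36, m, q), (23, 37, 6, 36, m, x), (23, 37, 8, 1, b, c), (23, 37, 8, 1, b, q), (23, 37, 8, 1, b, x), (23, 37, 8, 1, y, c), (23, 37, 8, 1, y, q), (23, 37, 8, 1, y, x), (23, 37, 8, 36, m, c), (23, 37, 8, 36, m, q), (23, 37, 8, 36, m, x), (3, 2, 13, 1, s, t), (3, 2, 13, 18, r, t), (3, 2, 13, 22, n, t), (3, 2, 13, 24, m, t)}
Keep only column(s) E, D (29 duplicate(s) eliminated): {(13, 2), (25, 37), (28, 12), (32, 12), (6, 37), (8, 37)}

{(13, 2), (25, 37), (28, 12), (32, 12), (6, 37), (8, 37)}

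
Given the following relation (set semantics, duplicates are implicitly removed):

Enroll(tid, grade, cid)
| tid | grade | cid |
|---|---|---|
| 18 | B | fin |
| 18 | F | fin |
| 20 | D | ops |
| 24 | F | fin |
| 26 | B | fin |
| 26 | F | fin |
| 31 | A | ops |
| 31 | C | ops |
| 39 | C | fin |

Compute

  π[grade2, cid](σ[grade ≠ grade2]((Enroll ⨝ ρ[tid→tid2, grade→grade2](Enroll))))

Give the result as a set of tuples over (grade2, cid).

{(A, ops), (B, fin), (C, fin), (C, ops), (D, ops), (F, fin)}

ρ[tid→tid2, grade→grade2]: schema becomes (tid2, grade2, cid); tuples unchanged.
Enroll ⋈ ρ[tid→tid2, grade→grade2](Enroll) (natural join on cid): {(18, B, fin, 18, B), (18, B, fin, 18, F), (18, B, fin, 24, F), (18, B, fin, 26, B), (18, B, fin, 26, F), (18, B, fin, 39, C), (18, F, fin, 18, B), (18, F, fin, 18, F), (18, F, fin, 24, F), (18, F, fin, 26, B), (18, F, fin, 26, F), (18, F, fin, 39, C), (20, D, ops, 20, D), (20, D, ops, 31, A), (20, D, ops, 31, C), (24, F, fin, 18, B), (24, F, fin, 18, F), (24, F, fin, 24, F), (24, F, fin, 26, B), (24, F, fin, 26, F), (24, F, fin, 39, C), (26, B, fin, 18, B), (26, B, fin, 18, F), (26, B, fin, 24, F), (26, B, fin, 26, B), (26, B, fin, 26, F), (26, B, fin, 39, C), (26, F, fin, 18, B), (26, F, fin, 18, F), (26, F, fin, 24, F), (26, F, fin, 26, B), (26, F, fin, 26, F), (26, F, fin, 39, C), (31, A, ops, 20, D), (31, A, ops, 31, A), (31, A, ops, 31, C), (31, C, ops, 20, D), (31, C, ops, 31, A), (31, C, ops, 31, C), (39, C, fin, 18, B), (39, C, fin, 18, F), (39, C, fin, 24, F), (39, C, fin, 26, B), (39, C, fin, 26, F), (39, C, fin, 39, C)}
Filtering on grade ≠ grade2 leaves {(18, B, fin, 18, F), (18, B, fin, 24, F), (18, B, fin, 26, F), (18, B, fin, 39, C), (18, F, fin, 18, B), (18, F, fin, 26, B), (18, F, fin, 39, C), (20, D, ops, 31, A), (20, D, ops, 31, C), (24, F, fin, 18, B), (24, F, fin, 26, B), (24, F, fin, 39, C), (26, B, fin, 18, F), (26, B, fin, 24, F), (26, B, fin, 26, F), (26, B, fin, 39, C), (26, F, fin, 18, B), (26, F, fin, 26, B), (26, F, fin, 39, C), (31, A, ops, 20, D), (31, A, ops, 31, C), (31, C, ops, 20, D), (31, C, ops, 31, A), (39, C, fin, 18, B), (39, C, fin, 18, F), (39, C, fin, 24, F), (39, C, fin, 26, B), (39, C, fin, 26, F)}.
Projecting to grade2, cid (22 duplicate(s) eliminated): {(A, ops), (B, fin), (C, fin), (C, ops), (D, ops), (F, fin)}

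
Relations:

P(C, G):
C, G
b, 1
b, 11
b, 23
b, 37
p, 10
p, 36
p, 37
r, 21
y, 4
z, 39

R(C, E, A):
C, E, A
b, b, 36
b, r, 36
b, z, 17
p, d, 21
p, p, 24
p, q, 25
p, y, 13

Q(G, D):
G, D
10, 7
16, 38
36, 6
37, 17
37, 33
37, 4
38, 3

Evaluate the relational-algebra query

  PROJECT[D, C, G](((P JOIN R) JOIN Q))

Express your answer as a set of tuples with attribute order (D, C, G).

P ⋈ R (natural join on C): {(b, 1, b, 36), (b, 1, r, 36), (b, 1, z, 17), (b, 11, b, 36), (b, 11, r, 36), (b, 11, z, 17), (b, 23, b, 36), (b, 23, r, 36), (b, 23, z, 17), (b, 37, b, 36), (b, 37, r, 36), (b, 37, z, 17), (p, 10, d, 21), (p, 10, p, 24), (p, 10, q, 25), (p, 10, y, 13), (p, 36, d, 21), (p, 36, p, 24), (p, 36, q, 25), (p, 36, y, 13), (p, 37, d, 21), (p, 37, p, 24), (p, 37, q, 25), (p, 37, y, 13)}
(P JOIN R) ⋈ Q (natural join on G): {(b, 37, b, 36, 17), (b, 37, b, 36, 33), (b, 37, b, 36, 4), (b, 37, r, 36, 17), (b, 37, r, 36, 33), (b, 37, r, 36, 4), (b, 37, z, 17, 17), (b, 37, z, 17, 33), (b, 37, z, 17, 4), (p, 10, d, 21, 7), (p, 10, p, 24, 7), (p, 10, q, 25, 7), (p, 10, y, 13, 7), (p, 36, d, 21, 6), (p, 36, p, 24, 6), (p, 36, q, 25, 6), (p, 36, y, 13, 6), (p, 37, d, 21, 17), (p, 37, d, 21, 33), (p, 37, d, 21, 4), (p, 37, p, 24, 17), (p, 37, p, 24, 33), (p, 37, p, 24, 4), (p, 37, q, 25, 17), (p, 37, q, 25, 33), (p, 37, q, 25, 4), (p, 37, y, 13, 17), (p, 37, y, 13, 33), (p, 37, y, 13, 4)}
Projecting to D, C, G (21 duplicate(s) eliminated): {(17, b, 37), (17, p, 37), (33, b, 37), (33, p, 37), (4, b, 37), (4, p, 37), (6, p, 36), (7, p, 10)}

{(17, b, 37), (17, p, 37), (33, b, 37), (33, p, 37), (4, b, 37), (4, p, 37), (6, p, 36), (7, p, 10)}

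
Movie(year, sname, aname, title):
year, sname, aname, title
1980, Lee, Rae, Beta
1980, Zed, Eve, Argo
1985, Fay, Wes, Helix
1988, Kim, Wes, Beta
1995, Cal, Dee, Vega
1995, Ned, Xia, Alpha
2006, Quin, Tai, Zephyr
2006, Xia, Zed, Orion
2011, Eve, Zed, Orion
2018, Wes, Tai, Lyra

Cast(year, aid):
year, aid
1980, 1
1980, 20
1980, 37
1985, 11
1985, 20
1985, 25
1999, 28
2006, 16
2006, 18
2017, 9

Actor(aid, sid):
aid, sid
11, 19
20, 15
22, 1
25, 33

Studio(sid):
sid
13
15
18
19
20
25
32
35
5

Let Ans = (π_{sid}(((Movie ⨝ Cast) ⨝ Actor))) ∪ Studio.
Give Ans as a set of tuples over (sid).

{13, 15, 18, 19, 20, 25, 32, 33, 35, 5}

Joining Movie and Cast on year yields {(1980, Lee, Rae, Beta, 1), (1980, Lee, Rae, Beta, 20), (1980, Lee, Rae, Beta, 37), (1980, Zed, Eve, Argo, 1), (1980, Zed, Eve, Argo, 20), (1980, Zed, Eve, Argo, 37), (1985, Fay, Wes, Helix, 11), (1985, Fay, Wes, Helix, 20), (1985, Fay, Wes, Helix, 25), (2006, Quin, Tai, Zephyr, 16), (2006, Quin, Tai, Zephyr, 18), (2006, Xia, Zed, Orion, 16), (2006, Xia, Zed, Orion, 18)}.
Joining (Movie ⨝ Cast) and Actor on aid yields {(1980, Lee, Rae, Beta, 20, 15), (1980, Zed, Eve, Argo, 20, 15), (1985, Fay, Wes, Helix, 11, 19), (1985, Fay, Wes, Helix, 20, 15), (1985, Fay, Wes, Helix, 25, 33)}.
π_{sid} gives {15, 19, 33} (2 duplicate(s) eliminated).
Set union of the two operands is {13, 15, 18, 19, 20, 25, 32, 33, 35, 5}.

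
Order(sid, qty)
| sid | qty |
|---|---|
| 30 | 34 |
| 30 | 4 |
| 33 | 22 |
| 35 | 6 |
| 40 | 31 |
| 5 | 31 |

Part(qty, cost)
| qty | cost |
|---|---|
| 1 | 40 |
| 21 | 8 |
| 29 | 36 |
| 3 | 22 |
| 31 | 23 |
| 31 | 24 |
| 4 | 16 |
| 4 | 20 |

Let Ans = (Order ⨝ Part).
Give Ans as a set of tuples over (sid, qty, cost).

{(30, 4, 16), (30, 4, 20), (40, 31, 23), (40, 31, 24), (5, 31, 23), (5, 31, 24)}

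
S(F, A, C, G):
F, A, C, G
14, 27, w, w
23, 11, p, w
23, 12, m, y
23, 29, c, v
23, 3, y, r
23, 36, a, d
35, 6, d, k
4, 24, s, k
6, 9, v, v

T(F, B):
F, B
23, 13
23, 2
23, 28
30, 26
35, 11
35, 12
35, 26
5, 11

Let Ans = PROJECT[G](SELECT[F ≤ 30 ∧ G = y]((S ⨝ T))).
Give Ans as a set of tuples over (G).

{y}

Natural join on F: {(23, 11, p, w, 13), (23, 11, p, w, 2), (23, 11, p, w, 28), (23, 12, m, y, 13), (23, 12, m, y, 2), (23, 12, m, y, 28), (23, 29, c, v, 13), (23, 29, c, v, 2), (23, 29, c, v, 28), (23, 3, y, r, 13), (23, 3, y, r, 2), (23, 3, y, r, 28), (23, 36, a, d, 13), (23, 36, a, d, 2), (23, 36, a, d, 28), (35, 6, d, k, 11), (35, 6, d, k, 12), (35, 6, d, k, 26)}
σ[F ≤ 30 ∧ G = y]: keep tuples satisfying F ≤ 30 ∧ G = y → {(23, 12, m, y, 13), (23, 12, m, y, 2), (23, 12, m, y, 28)}
π_{G} gives {y} (2 duplicate(s) eliminated).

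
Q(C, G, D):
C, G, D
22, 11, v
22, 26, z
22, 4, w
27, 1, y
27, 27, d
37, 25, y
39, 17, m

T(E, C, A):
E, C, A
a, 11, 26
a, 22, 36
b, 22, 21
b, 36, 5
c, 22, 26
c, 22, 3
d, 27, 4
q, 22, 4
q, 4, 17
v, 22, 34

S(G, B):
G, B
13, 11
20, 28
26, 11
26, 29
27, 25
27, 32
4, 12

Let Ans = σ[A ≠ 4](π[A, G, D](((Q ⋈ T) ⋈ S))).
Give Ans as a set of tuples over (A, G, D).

{(21, 26, z), (21, 4, w), (26, 26, z), (26, 4, w), (3, 26, z), (3, 4, w), (34, 26, z), (34, 4, w), (36, 26, z), (36, 4, w)}

Natural join on C: {(22, 11, v, a, 36), (22, 11, v, b, 21), (22, 11, v, c, 26), (22, 11, v, c, 3), (22, 11, v, q, 4), (22, 11, v, v, 34), (22, 26, z, a, 36), (22, 26, z, b, 21), (22, 26, z, c, 26), (22, 26, z, c, 3), (22, 26, z, q, 4), (22, 26, z, v, 34), (22, 4, w, a, 36), (22, 4, w, b, 21), (22, 4, w, c, 26), (22, 4, w, c, 3), (22, 4, w, q, 4), (22, 4, w, v, 34), (27, 1, y, d, 4), (27, 27, d, d, 4)}
Natural join on G: {(22, 26, z, a, 36, 11), (22, 26, z, a, 36, 29), (22, 26, z, b, 21, 11), (22, 26, z, b, 21, 29), (22, 26, z, c, 26, 11), (22, 26, z, c, 26, 29), (22, 26, z, c, 3, 11), (22, 26, z, c, 3, 29), (22, 26, z, q, 4, 11), (22, 26, z, q, 4, 29), (22, 26, z, v, 34, 11), (22, 26, z, v, 34, 29), (22, 4, w, a, 36, 12), (22, 4, w, b, 21, 12), (22, 4, w, c, 26, 12), (22, 4, w, c, 3, 12), (22, 4, w, q, 4, 12), (22, 4, w, v, 34, 12), (27, 27, d, d, 4, 25), (27, 27, d, d, 4, 32)}
π_{A, G, D} gives {(21, 26, z), (21, 4, w), (26, 26, z), (26, 4, w), (3, 26, z), (3, 4, w), (34, 26, z), (34, 4, w), (36, 26, z), (36, 4, w), (4, 26, z), (4, 27, d), (4, 4, w)} (7 duplicate(s) eliminated).
σ[A ≠ 4]: keep tuples satisfying A ≠ 4 → {(21, 26, z), (21, 4, w), (26, 26, z), (26, 4, w), (3, 26, z), (3, 4, w), (34, 26, z), (34, 4, w), (36, 26, z), (36, 4, w)}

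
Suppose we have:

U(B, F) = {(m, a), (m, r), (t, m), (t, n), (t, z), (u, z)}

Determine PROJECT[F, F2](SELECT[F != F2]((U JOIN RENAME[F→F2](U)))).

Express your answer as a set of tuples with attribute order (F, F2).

ρ[F→F2]: schema becomes (B, F2); tuples unchanged.
U ⋈ RENAME[F→F2](U) (natural join on B): {(m, a, a), (m, a, r), (m, r, a), (m, r, r), (t, m, m), (t, m, n), (t, m, z), (t, n, m), (t, n, n), (t, n, z), (t, z, m), (t, z, n), (t, z, z), (u, z, z)}
σ[F != F2]: keep tuples satisfying F != F2 → {(m, a, r), (m, r, a), (t, m, n), (t, m, z), (t, n, m), (t, n, z), (t, z, m), (t, z, n)}
Projecting to F, F2: {(a, r), (m, n), (m, z), (n, m), (n, z), (r, a), (z, m), (z, n)}

{(a, r), (m, n), (m, z), (n, m), (n, z), (r, a), (z, m), (z, n)}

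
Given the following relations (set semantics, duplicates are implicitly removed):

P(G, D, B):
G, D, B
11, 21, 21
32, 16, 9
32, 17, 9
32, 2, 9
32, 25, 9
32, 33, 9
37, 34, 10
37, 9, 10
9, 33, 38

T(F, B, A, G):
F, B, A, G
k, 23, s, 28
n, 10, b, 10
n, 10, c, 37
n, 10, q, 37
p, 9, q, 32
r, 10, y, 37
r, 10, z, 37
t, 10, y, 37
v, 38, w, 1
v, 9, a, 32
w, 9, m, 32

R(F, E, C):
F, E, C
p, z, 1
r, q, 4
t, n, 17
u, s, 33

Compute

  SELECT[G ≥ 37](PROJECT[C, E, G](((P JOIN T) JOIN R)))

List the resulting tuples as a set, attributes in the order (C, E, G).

{(17, n, 37), (4, q, 37)}

P ⋈ T (natural join on G, B): {(32, 16, 9, p, q), (32, 16, 9, v, a), (32, 16, 9, w, m), (32, 17, 9, p, q), (32, 17, 9, v, a), (32, 17, 9, w, m), (32, 2, 9, p, q), (32, 2, 9, v, a), (32, 2, 9, w, m), (32, 25, 9, p, q), (32, 25, 9, v, a), (32, 25, 9, w, m), (32, 33, 9, p, q), (32, 33, 9, v, a), (32, 33, 9, w, m), (37, 34, 10, n, c), (37, 34, 10, n, q), (37, 34, 10, r, y), (37, 34, 10, r, z), (37, 34, 10, t, y), (37, 9, 10, n, c), (37, 9, 10, n, q), (37, 9, 10, r, y), (37, 9, 10, r, z), (37, 9, 10, t, y)}
(P JOIN T) ⋈ R (natural join on F): {(32, 16, 9, p, q, z, 1), (32, 17, 9, p, q, z, 1), (32, 2, 9, p, q, z, 1), (32, 25, 9, p, q, z, 1), (32, 33, 9, p, q, z, 1), (37, 34, 10, r, y, q, 4), (37, 34, 10, r, z, q, 4), (37, 34, 10, t, y, n, 17), (37, 9, 10, r, y, q, 4), (37, 9, 10, r, z, q, 4), (37, 9, 10, t, y, n, 17)}
Keep only column(s) C, E, G (8 duplicate(s) eliminated): {(1, z, 32), (17, n, 37), (4, q, 37)}
σ[G ≥ 37]: keep tuples satisfying G ≥ 37 → {(17, n, 37), (4, q, 37)}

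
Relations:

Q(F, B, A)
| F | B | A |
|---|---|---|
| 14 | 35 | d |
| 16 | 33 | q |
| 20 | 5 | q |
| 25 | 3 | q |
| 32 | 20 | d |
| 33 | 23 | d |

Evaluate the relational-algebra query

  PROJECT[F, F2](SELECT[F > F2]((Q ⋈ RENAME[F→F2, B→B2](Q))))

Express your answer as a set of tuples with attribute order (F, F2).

{(20, 16), (25, 16), (25, 20), (32, 14), (33, 14), (33, 32)}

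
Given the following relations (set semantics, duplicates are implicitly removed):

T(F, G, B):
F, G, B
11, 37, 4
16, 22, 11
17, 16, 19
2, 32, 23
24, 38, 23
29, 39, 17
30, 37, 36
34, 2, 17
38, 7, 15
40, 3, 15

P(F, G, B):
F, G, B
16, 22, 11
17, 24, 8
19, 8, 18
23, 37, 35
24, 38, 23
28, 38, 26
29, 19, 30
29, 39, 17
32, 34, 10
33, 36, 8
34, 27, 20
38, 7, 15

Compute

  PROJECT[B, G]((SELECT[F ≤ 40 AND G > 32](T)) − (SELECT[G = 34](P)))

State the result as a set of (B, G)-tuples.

{(17, 39), (23, 38), (36, 37), (4, 37)}

σ[F ≤ 40 AND G > 32]: keep tuples satisfying F ≤ 40 AND G > 32 → {(11, 37, 4), (24, 38, 23), (29, 39, 17), (30, 37, 36)}
σ[G = 34]: keep tuples satisfying G = 34 → {(32, 34, 10)}
Difference: {(11, 37, 4), (24, 38, 23), (29, 39, 17), (30, 37, 36)} with {(32, 34, 10)} → {(11, 37, 4), (24, 38, 23), (29, 39, 17), (30, 37, 36)}
Projecting to B, G: {(17, 39), (23, 38), (36, 37), (4, 37)}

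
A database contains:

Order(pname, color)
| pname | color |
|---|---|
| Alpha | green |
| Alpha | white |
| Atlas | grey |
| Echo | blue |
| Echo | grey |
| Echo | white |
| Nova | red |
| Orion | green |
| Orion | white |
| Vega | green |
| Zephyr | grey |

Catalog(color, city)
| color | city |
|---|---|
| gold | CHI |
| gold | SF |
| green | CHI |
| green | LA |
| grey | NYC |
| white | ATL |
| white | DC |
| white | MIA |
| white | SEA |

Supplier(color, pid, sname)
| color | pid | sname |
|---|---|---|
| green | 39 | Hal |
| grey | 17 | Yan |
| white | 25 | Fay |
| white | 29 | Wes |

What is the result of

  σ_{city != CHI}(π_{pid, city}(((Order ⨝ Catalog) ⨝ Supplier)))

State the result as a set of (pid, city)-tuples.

{(17, NYC), (25, ATL), (25, DC), (25, MIA), (25, SEA), (29, ATL), (29, DC), (29, MIA), (29, SEA), (39, LA)}

Order ⋈ Catalog (natural join on color): {(Alpha, green, CHI), (Alpha, green, LA), (Alpha, white, ATL), (Alpha, white, DC), (Alpha, white, MIA), (Alpha, white, SEA), (Atlas, grey, NYC), (Echo, grey, NYC), (Echo, white, ATL), (Echo, white, DC), (Echo, white, MIA), (Echo, white, SEA), (Orion, green, CHI), (Orion, green, LA), (Orion, white, ATL), (Orion, white, DC), (Orion, white, MIA), (Orion, white, SEA), (Vega, green, CHI), (Vega, green, LA), (Zephyr, grey, NYC)}
(Order ⨝ Catalog) ⋈ Supplier (natural join on color): {(Alpha, green, CHI, 39, Hal), (Alpha, green, LA, 39, Hal), (Alpha, white, ATL, 25, Fay), (Alpha, white, ATL, 29, Wes), (Alpha, white, DC, 25, Fay), (Alpha, white, DC, 29, Wes), (Alpha, white, MIA, 25, Fay), (Alpha, white, MIA, 29, Wes), (Alpha, white, SEA, 25, Fay), (Alpha, white, SEA, 29, Wes), (Atlas, grey, NYC, 17, Yan), (Echo, grey, NYC, 17, Yan), (Echo, white, ATL, 25, Fay), (Echo, white, ATL, 29, Wes), (Echo, white, DC, 25, Fay), (Echo, white, DC, 29, Wes), (Echo, white, MIA, 25, Fay), (Echo, white, MIA, 29, Wes), (Echo, white, SEA, 25, Fay), (Echo, white, SEA, 29, Wes), (Orion, green, CHI, 39, Hal), (Orion, green, LA, 39, Hal), (Orion, white, ATL, 25, Fay), (Orion, white, ATL, 29, Wes), (Orion, white, DC, 25, Fay), (Orion, white, DC, 29, Wes), (Orion, white, MIA, 25, Fay), (Orion, white, MIA, 29, Wes), (Orion, white, SEA, 25, Fay), (Orion, white, SEA, 29, Wes), (Vega, green, CHI, 39, Hal), (Vega, green, LA, 39, Hal), (Zephyr, grey, NYC, 17, Yan)}
π_{pid, city} gives {(17, NYC), (25, ATL), (25, DC), (25, MIA), (25, SEA), (29, ATL), (29, DC), (29, MIA), (29, SEA), (39, CHI), (39, LA)} (22 duplicate(s) eliminated).
Selection city != CHI: {(17, NYC), (25, ATL), (25, DC), (25, MIA), (25, SEA), (29, ATL), (29, DC), (29, MIA), (29, SEA), (39, LA)}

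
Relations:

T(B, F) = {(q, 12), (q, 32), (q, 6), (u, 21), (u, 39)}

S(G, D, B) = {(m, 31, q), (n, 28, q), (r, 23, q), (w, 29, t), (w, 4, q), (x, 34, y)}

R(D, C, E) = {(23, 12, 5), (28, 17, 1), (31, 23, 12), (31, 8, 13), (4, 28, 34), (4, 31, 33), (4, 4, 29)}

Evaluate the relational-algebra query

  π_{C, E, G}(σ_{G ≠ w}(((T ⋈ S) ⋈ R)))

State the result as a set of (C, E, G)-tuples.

{(12, 5, r), (17, 1, n), (23, 12, m), (8, 13, m)}

Natural join on B: {(q, 12, m, 31), (q, 12, n, 28), (q, 12, r, 23), (q, 12, w, 4), (q, 32, m, 31), (q, 32, n, 28), (q, 32, r, 23), (q, 32, w, 4), (q, 6, m, 31), (q, 6, n, 28), (q, 6, r, 23), (q, 6, w, 4)}
Natural join on D: {(q, 12, m, 31, 23, 12), (q, 12, m, 31, 8, 13), (q, 12, n, 28, 17, 1), (q, 12, r, 23, 12, 5), (q, 12, w, 4, 28, 34), (q, 12, w, 4, 31, 33), (q, 12, w, 4, 4, 29), (q, 32, m, 31, 23, 12), (q, 32, m, 31, 8, 13), (q, 32, n, 28, 17, 1), (q, 32, r, 23, 12, 5), (q, 32, w, 4, 28, 34), (q, 32, w, 4, 31, 33), (q, 32, w, 4, 4, 29), (q, 6, m, 31, 23, 12), (q, 6, m, 31, 8, 13), (q, 6, n, 28, 17, 1), (q, 6, r, 23, 12, 5), (q, 6, w, 4, 28, 34), (q, 6, w, 4, 31, 33), (q, 6, w, 4, 4, 29)}
Selection G ≠ w: {(q, 12, m, 31, 23, 12), (q, 12, m, 31, 8, 13), (q, 12, n, 28, 17, 1), (q, 12, r, 23, 12, 5), (q, 32, m, 31, 23, 12), (q, 32, m, 31, 8, 13), (q, 32, n, 28, 17, 1), (q, 32, r, 23, 12, 5), (q, 6, m, 31, 23, 12), (q, 6, m, 31, 8, 13), (q, 6, n, 28, 17, 1), (q, 6, r, 23, 12, 5)}
π[C, E, G]: project onto (C, E, G) (8 duplicate(s) eliminated) → {(12, 5, r), (17, 1, n), (23, 12, m), (8, 13, m)}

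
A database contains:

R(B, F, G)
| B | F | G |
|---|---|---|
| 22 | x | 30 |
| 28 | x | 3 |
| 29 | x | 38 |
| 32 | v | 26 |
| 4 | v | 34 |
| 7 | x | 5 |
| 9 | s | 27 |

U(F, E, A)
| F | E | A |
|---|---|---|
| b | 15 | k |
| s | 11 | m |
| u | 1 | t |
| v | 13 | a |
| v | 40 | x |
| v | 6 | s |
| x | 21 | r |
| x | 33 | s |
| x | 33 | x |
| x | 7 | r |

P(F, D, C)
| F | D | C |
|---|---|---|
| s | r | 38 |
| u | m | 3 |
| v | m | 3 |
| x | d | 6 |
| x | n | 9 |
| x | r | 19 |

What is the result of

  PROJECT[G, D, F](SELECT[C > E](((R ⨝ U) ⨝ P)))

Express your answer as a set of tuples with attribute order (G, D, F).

{(27, r, s), (3, n, x), (3, r, x), (30, n, x), (30, r, x), (38, n, x), (38, r, x), (5, n, x), (5, r, x)}

Natural join on F: {(22, x, 30, 21, r), (22, x, 30, 33, s), (22, x, 30, 33, x), (22, x, 30, 7, r), (28, x, 3, 21, r), (28, x, 3, 33, s), (28, x, 3, 33, x), (28, x, 3, 7, r), (29, x, 38, 21, r), (29, x, 38, 33, s), (29, x, 38, 33, x), (29, x, 38, 7, r), (32, v, 26, 13, a), (32, v, 26, 40, x), (32, v, 26, 6, s), (4, v, 34, 13, a), (4, v, 34, 40, x), (4, v, 34, 6, s), (7, x, 5, 21, r), (7, x, 5, 33, s), (7, x, 5, 33, x), (7, x, 5, 7, r), (9, s, 27, 11, m)}
Natural join on F: {(22, x, 30, 21, r, d, 6), (22, x, 30, 21, r, n, 9), (22, x, 30, 21, r, r, 19), (22, x, 30, 33, s, d, 6), (22, x, 30, 33, s, n, 9), (22, x, 30, 33, s, r, 19), (22, x, 30, 33, x, d, 6), (22, x, 30, 33, x, n, 9), (22, x, 30, 33, x, r, 19), (22, x, 30, 7, r, d, 6), (22, x, 30, 7, r, n, 9), (22, x, 30, 7, r, r, 19), (28, x, 3, 21, r, d, 6), (28, x, 3, 21, r, n, 9), (28, x, 3, 21, r, r, 19), (28, x, 3, 33, s, d, 6), (28, x, 3, 33, s, n, 9), (28, x, 3, 33, s, r, 19), (28, x, 3, 33, x, d, 6), (28, x, 3, 33, x, n, 9), (28, x, 3, 33, x, r, 19), (28, x, 3, 7, r, d, 6), (28, x, 3, 7, r, n, 9), (28, x, 3, 7, r, r, 19), (29, x, 38, 21, r, d, 6), (29, x, 38, 21, r, n, 9), (29, x, 38, 21, r, r, 19), (29, x, 38, 33, s, d, 6), (29, x, 38, 33, s, n, 9), (29, x, 38, 33, s, r, 19), (29, x, 38, 33, x, d, 6), (29, x, 38, 33, x, n, 9), (29, x, 38, 33, x, r, 19), (29, x, 38, 7, r, d, 6), (29, x, 38, 7, r, n, 9), (29, x, 38, 7, r, r, 19), (32, v, 26, 13, a, m, 3), (32, v, 26, 40, x, m, 3), (32, v, 26, 6, s, m, 3), (4, v, 34, 13, a, m, 3), (4, v, 34, 40, x, m, 3), (4, v, 34, 6, s, m, 3), (7, x, 5, 21, r, d, 6), (7, x, 5, 21, r, n, 9), (7, x, 5, 21, r, r, 19), (7, x, 5, 33, s, d, 6), (7, x, 5, 33, s, n, 9), (7, x, 5, 33, s, r, 19), (7, x, 5, 33, x, d, 6), (7, x, 5, 33, x, n, 9), (7, x, 5, 33, x, r, 19), (7, x, 5, 7, r, d, 6), (7, x, 5, 7, r, n, 9), (7, x, 5, 7, r, r, 19), (9, s, 27, 11, m, r, 38)}
σ[C > E]: keep tuples satisfying C > E → {(22, x, 30, 7, r, n, 9), (22, x, 30, 7, r, r, 19), (28, x, 3, 7, r, n, 9), (28, x, 3, 7, r, r, 19), (29, x, 38, 7, r, n, 9), (29, x, 38, 7, r, r, 19), (7, x, 5, 7, r, n, 9), (7, x, 5, 7, r, r, 19), (9, s, 27, 11, m, r, 38)}
Projecting to G, D, F: {(27, r, s), (3, n, x), (3, r, x), (30, n, x), (30, r, x), (38, n, x), (38, r, x), (5, n, x), (5, r, x)}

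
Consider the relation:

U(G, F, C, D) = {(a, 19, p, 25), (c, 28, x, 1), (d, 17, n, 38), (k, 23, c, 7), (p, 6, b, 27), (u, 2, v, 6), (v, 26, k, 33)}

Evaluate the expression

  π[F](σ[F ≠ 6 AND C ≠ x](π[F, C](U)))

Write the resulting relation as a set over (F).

π[F, C]: project onto (F, C) → {(17, n), (19, p), (2, v), (23, c), (26, k), (28, x), (6, b)}
σ[F ≠ 6 AND C ≠ x]: keep tuples satisfying F ≠ 6 AND C ≠ x → {(17, n), (19, p), (2, v), (23, c), (26, k)}
π[F]: project onto (F) → {17, 19, 2, 23, 26}

{17, 19, 2, 23, 26}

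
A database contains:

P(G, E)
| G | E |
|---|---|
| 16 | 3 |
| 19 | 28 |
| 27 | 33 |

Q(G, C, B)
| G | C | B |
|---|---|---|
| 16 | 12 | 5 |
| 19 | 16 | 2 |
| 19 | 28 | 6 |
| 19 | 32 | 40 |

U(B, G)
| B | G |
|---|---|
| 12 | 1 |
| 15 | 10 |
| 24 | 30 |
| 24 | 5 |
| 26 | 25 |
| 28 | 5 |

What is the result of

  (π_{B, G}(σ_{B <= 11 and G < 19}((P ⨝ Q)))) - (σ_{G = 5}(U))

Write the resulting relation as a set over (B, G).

Joining P and Q on G yields {(16, 3, 12, 5), (19, 28, 16, 2), (19, 28, 28, 6), (19, 28, 32, 40)}.
Apply σ_{B <= 11 and G < 19}; surviving tuples: {(16, 3, 12, 5)}
π_{B, G} gives {(5, 16)}.
Apply σ_{G = 5}; surviving tuples: {(24, 5), (28, 5)}
Taking the difference: {(5, 16)}

{(5, 16)}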